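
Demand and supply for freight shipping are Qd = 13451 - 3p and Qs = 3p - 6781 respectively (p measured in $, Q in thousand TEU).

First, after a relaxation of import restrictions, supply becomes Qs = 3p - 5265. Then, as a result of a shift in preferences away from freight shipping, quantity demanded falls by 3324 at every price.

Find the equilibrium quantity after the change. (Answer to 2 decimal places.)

Before the shock: 13451 - 3p = 3p - 6781 ⇒ 20232 = 6p ⇒ p = 3372, Q = 3335.
The new curves are Qd = 10127 - 3p (demand) and Qs = 3p - 5265 (supply).
New equilibrium: 10127 - 3p = 3p - 5265 ⇒ 15392 = 6p ⇒ p = 7696/3 ≈ 2565.3333, Q = 2431.

2431.00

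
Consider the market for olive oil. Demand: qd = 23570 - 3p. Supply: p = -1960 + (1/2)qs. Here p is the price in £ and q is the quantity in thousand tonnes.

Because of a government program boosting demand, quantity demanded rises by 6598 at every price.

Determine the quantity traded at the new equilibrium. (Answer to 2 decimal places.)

Initially, 23570 - 3p = 2p + 3920, so 19650 = 5p and p = 3930, q = 11780.
After the shift, demand is qd = 30168 - 3p and supply is qs = 2p + 3920.
Clearing the new market: 30168 - 3p = 2p + 3920, so p = 5249.6 and q = 14419.2.

14419.20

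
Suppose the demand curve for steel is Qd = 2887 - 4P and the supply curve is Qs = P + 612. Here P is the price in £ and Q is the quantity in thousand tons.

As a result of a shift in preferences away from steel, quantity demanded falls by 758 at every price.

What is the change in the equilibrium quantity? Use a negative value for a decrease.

-151.6

Original equilibrium: 2887 - 4P = P + 612 gives 2275 = 5P, so P = 455 and Q = 1067.
The shock moves the curves to Qd = 2129 - 4P and Qs = P + 612.
New equilibrium: 2129 - 4P = P + 612 ⇒ 1517 = 5P ⇒ P = 303.4, Q = 915.4.
ΔQ = 915.4 − 1067 = -151.6.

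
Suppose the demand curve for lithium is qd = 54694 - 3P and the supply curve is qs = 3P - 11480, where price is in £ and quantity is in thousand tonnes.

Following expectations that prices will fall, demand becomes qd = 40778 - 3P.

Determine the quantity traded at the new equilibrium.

Solve the original market: 54694 - 3P = 3P - 11480, hence P = 11029 and q = 21607.
The new curves are qd = 40778 - 3P (demand) and qs = 3P - 11480 (supply).
Clearing the new market: 40778 - 3P = 3P - 11480, so P = 26129/3 ≈ 8709.6667 and q = 14649.

14649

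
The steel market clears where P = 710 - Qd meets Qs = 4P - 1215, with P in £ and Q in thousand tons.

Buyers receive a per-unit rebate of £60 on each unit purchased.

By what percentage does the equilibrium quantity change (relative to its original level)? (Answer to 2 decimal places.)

+14.77

Original equilibrium: 710 - P = 4P - 1215 gives 1925 = 5P, so P = 385 and Q = 325.
Since buyers' out-of-pocket price is the market price minus the rebate, the effective demand curve becomes Qd = 770 - P.
Clearing the new market: 770 - P = 4P - 1215, so P = 397 and Q = 373.
%ΔQ = (373 − 325) / 325 × 100 = +14.77%.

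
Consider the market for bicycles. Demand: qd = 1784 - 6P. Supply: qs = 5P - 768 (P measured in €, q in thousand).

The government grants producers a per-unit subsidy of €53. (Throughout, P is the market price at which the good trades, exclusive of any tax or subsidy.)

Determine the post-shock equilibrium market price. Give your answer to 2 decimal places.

207.91

Before the shock: 1784 - 6P = 5P - 768 ⇒ 2552 = 11P ⇒ P = 232, q = 392.
Since sellers receive the price plus the subsidy, the effective supply curve becomes qs = 5P - 503.
Clearing the new market: 1784 - 6P = 5P - 503, so P = 2287/11 ≈ 207.9091 and q = 5902/11 ≈ 536.5455.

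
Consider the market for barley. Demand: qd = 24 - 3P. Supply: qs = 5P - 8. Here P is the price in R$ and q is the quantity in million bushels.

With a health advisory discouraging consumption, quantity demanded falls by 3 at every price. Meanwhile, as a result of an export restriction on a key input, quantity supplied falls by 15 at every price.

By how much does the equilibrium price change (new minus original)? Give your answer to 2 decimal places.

Initially, 24 - 3P = 5P - 8, so 32 = 8P and P = 4, q = 12.
With the change applied: demand qd = 21 - 3P, supply qs = 5P - 23.
New equilibrium: 21 - 3P = 5P - 23 ⇒ 44 = 8P ⇒ P = 5.5, q = 4.5.
ΔP = 5.5 − 4 = +1.50.

+1.50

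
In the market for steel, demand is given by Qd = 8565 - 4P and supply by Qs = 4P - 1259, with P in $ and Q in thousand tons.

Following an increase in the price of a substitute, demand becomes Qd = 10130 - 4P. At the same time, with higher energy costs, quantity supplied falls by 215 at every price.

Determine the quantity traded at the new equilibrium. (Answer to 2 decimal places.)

Initially, 8565 - 4P = 4P - 1259, so 9824 = 8P and P = 1228, Q = 3653.
With the change applied: demand Qd = 10130 - 4P, supply Qs = 4P - 1474.
New equilibrium: 10130 - 4P = 4P - 1474 ⇒ 11604 = 8P ⇒ P = 1450.5, Q = 4328.

4328.00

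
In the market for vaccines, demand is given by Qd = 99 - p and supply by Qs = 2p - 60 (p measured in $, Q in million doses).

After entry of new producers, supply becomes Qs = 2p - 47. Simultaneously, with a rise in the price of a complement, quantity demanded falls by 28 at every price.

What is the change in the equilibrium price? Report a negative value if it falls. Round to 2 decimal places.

-13.67

Original equilibrium: 99 - p = 2p - 60 gives 159 = 3p, so p = 53 and Q = 46.
After the shift, demand is Qd = 71 - p and supply is Qs = 2p - 47.
Setting them equal: 71 - p = 2p - 47 → 118 = 3p, so p = 118/3 ≈ 39.3333 and Q = 95/3 ≈ 31.6667.
Δp = 39.3333 − 53 = -13.67.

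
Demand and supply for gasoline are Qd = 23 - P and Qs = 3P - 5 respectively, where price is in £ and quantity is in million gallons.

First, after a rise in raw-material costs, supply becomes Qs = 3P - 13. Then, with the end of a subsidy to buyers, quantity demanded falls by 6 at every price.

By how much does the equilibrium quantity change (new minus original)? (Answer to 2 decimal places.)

Solve the original market: 23 - P = 3P - 5, hence P = 7 and Q = 16.
After the shift, demand is Qd = 17 - P and supply is Qs = 3P - 13.
Equate the new curves: 17 - P = 3P - 13, giving 30 = 4P, P = 7.5, Q = 9.5.
ΔQ = 9.5 − 16 = -6.50.

-6.50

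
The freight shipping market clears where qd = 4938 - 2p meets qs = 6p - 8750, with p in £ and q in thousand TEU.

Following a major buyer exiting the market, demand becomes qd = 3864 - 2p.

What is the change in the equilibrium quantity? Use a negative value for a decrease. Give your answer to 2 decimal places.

-805.50

Before the shock: 4938 - 2p = 6p - 8750 ⇒ 13688 = 8p ⇒ p = 1711, q = 1516.
After the shift, demand is qd = 3864 - 2p and supply is qs = 6p - 8750.
New equilibrium: 3864 - 2p = 6p - 8750 ⇒ 12614 = 8p ⇒ p = 1576.75, q = 710.5.
Δq = 710.5 − 1516 = -805.50.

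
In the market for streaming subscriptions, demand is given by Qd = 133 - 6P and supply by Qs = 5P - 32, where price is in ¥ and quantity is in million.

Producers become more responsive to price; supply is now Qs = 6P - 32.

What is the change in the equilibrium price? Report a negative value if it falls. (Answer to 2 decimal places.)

Before the shock: 133 - 6P = 5P - 32 ⇒ 165 = 11P ⇒ P = 15, Q = 43.
With the change applied: demand Qd = 133 - 6P, supply Qs = 6P - 32.
New equilibrium: 133 - 6P = 6P - 32 ⇒ 165 = 12P ⇒ P = 13.75, Q = 50.5.
ΔP = 13.75 − 15 = -1.25.

-1.25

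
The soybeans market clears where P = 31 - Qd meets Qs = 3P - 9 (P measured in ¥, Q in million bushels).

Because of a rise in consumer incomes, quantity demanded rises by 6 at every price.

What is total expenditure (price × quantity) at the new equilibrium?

Solve the original market: 31 - P = 3P - 9, hence P = 10 and Q = 21.
The shock moves the curves to Qd = 37 - P and Qs = 3P - 9.
Clearing the new market: 37 - P = 3P - 9, so P = 11.5 and Q = 25.5.
New expenditure = 11.5 × 25.5 = 293.25.

293.25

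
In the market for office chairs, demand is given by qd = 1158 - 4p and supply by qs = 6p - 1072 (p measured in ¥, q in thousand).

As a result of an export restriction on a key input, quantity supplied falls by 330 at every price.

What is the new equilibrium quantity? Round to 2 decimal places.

134.00

Before the shock: 1158 - 4p = 6p - 1072 ⇒ 2230 = 10p ⇒ p = 223, q = 266.
The new curves are qd = 1158 - 4p (demand) and qs = 6p - 1402 (supply).
Clearing the new market: 1158 - 4p = 6p - 1402, so p = 256 and q = 134.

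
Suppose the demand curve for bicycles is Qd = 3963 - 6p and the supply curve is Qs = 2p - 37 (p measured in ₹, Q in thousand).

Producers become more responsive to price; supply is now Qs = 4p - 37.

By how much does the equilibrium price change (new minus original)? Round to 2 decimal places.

Solve the original market: 3963 - 6p = 2p - 37, hence p = 500 and Q = 963.
With the change applied: demand Qd = 3963 - 6p, supply Qs = 4p - 37.
Setting them equal: 3963 - 6p = 4p - 37 → 4000 = 10p, so p = 400 and Q = 1563.
Δp = 400 − 500 = -100.00.

-100.00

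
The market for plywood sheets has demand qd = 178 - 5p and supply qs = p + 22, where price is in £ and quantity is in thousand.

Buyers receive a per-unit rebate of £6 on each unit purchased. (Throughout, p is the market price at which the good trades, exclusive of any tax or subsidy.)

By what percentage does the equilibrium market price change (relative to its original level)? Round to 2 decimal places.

Before the shock: 178 - 5p = p + 22 ⇒ 156 = 6p ⇒ p = 26, q = 48.
Since buyers' out-of-pocket price is the market price minus the rebate, the effective demand curve becomes qd = 208 - 5p.
Equate the new curves: 208 - 5p = p + 22, giving 186 = 6p, p = 31, q = 53.
%Δp = (31 − 26) / 26 × 100 = +19.23%.

+19.23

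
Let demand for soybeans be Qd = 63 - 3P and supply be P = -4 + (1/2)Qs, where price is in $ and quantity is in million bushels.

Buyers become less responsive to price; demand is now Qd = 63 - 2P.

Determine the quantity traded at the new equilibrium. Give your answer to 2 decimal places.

Solve the original market: 63 - 3P = 2P + 8, hence P = 11 and Q = 30.
The shock moves the curves to Qd = 63 - 2P and Qs = 2P + 8.
Setting them equal: 63 - 2P = 2P + 8 → 55 = 4P, so P = 13.75 and Q = 35.5.

35.50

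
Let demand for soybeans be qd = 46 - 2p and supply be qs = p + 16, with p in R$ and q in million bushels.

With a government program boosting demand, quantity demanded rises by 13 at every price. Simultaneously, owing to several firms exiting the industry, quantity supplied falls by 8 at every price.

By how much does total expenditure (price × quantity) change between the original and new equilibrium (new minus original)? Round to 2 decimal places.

Before the shock: 46 - 2p = p + 16 ⇒ 30 = 3p ⇒ p = 10, q = 26.
The shock moves the curves to qd = 59 - 2p and qs = p + 8.
Clearing the new market: 59 - 2p = p + 8, so p = 17 and q = 25.
Expenditure moves from 10×26 = 260 to 17×25 = 425; change = +165.00.

+165.00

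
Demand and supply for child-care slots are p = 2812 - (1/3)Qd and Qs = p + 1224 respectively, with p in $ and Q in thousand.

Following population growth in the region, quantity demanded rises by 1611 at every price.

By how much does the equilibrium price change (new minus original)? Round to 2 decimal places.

Before the shock: 8436 - 3p = p + 1224 ⇒ 7212 = 4p ⇒ p = 1803, Q = 3027.
The shock moves the curves to Qd = 10047 - 3p and Qs = p + 1224.
New equilibrium: 10047 - 3p = p + 1224 ⇒ 8823 = 4p ⇒ p = 2205.75, Q = 3429.75.
Δp = 2205.75 − 1803 = +402.75.

+402.75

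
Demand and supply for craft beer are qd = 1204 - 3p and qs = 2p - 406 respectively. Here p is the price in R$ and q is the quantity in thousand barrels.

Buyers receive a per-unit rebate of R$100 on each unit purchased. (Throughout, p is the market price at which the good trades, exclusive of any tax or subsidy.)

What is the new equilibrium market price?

Solve the original market: 1204 - 3p = 2p - 406, hence p = 322 and q = 238.
Since buyers' out-of-pocket price is the market price minus the rebate, the effective demand curve becomes qd = 1504 - 3p.
Clearing the new market: 1504 - 3p = 2p - 406, so p = 382 and q = 358.

382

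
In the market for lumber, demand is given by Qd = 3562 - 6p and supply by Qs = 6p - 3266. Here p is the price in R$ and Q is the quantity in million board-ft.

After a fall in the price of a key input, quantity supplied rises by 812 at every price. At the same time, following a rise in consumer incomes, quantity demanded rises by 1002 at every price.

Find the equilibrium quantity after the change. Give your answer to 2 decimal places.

Solve the original market: 3562 - 6p = 6p - 3266, hence p = 569 and Q = 148.
With the change applied: demand Qd = 4564 - 6p, supply Qs = 6p - 2454.
Equate the new curves: 4564 - 6p = 6p - 2454, giving 7018 = 12p, p = 3509/6 ≈ 584.8333, Q = 1055.

1055.00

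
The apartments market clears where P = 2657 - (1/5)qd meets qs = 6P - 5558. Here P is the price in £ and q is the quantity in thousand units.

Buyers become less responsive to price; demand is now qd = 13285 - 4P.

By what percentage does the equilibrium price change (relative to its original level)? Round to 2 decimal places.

Before the shock: 13285 - 5P = 6P - 5558 ⇒ 18843 = 11P ⇒ P = 1713, q = 4720.
The new curves are qd = 13285 - 4P (demand) and qs = 6P - 5558 (supply).
Equate the new curves: 13285 - 4P = 6P - 5558, giving 18843 = 10P, P = 1884.3, q = 5747.8.
%ΔP = (1884.3 − 1713) / 1713 × 100 = +10.00%.

+10.00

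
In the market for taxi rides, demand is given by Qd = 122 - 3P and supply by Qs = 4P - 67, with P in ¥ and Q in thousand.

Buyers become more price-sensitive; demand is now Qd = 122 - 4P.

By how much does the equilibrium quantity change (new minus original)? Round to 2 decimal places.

Initially, 122 - 3P = 4P - 67, so 189 = 7P and P = 27, Q = 41.
The shock moves the curves to Qd = 122 - 4P and Qs = 4P - 67.
Setting them equal: 122 - 4P = 4P - 67 → 189 = 8P, so P = 23.625 and Q = 27.5.
ΔQ = 27.5 − 41 = -13.50.

-13.50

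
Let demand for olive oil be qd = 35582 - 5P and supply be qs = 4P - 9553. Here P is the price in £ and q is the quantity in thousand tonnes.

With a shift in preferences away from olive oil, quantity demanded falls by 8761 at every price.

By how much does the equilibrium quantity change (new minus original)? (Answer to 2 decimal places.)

-3893.78

Original equilibrium: 35582 - 5P = 4P - 9553 gives 45135 = 9P, so P = 5015 and q = 10507.
The shock moves the curves to qd = 26821 - 5P and qs = 4P - 9553.
Clearing the new market: 26821 - 5P = 4P - 9553, so P = 36374/9 ≈ 4041.5556 and q = 59519/9 ≈ 6613.2222.
Δq = 6613.2222 − 10507 = -3893.78.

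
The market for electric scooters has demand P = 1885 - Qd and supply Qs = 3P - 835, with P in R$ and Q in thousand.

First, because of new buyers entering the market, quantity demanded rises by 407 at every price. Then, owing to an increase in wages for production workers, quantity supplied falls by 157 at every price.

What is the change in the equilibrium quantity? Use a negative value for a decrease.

Original equilibrium: 1885 - P = 3P - 835 gives 2720 = 4P, so P = 680 and Q = 1205.
After the shift, demand is Qd = 2292 - P and supply is Qs = 3P - 992.
Setting them equal: 2292 - P = 3P - 992 → 3284 = 4P, so P = 821 and Q = 1471.
ΔQ = 1471 − 1205 = +266.

+266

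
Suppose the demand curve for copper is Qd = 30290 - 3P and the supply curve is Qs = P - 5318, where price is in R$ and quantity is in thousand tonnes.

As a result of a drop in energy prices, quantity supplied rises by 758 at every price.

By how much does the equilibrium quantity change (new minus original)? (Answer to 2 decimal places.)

+568.50

Solve the original market: 30290 - 3P = P - 5318, hence P = 8902 and Q = 3584.
After the shift, demand is Qd = 30290 - 3P and supply is Qs = P - 4560.
New equilibrium: 30290 - 3P = P - 4560 ⇒ 34850 = 4P ⇒ P = 8712.5, Q = 4152.5.
ΔQ = 4152.5 − 3584 = +568.50.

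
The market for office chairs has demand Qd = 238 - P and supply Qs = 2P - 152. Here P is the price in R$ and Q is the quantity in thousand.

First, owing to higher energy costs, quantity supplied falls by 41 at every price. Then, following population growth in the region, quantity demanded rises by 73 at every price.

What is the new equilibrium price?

Original equilibrium: 238 - P = 2P - 152 gives 390 = 3P, so P = 130 and Q = 108.
With the change applied: demand Qd = 311 - P, supply Qs = 2P - 193.
Clearing the new market: 311 - P = 2P - 193, so P = 168 and Q = 143.

168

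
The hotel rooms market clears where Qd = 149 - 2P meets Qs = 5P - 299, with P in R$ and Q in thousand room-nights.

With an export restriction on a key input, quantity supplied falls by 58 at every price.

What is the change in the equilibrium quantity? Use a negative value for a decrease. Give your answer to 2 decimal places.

-16.57

Initially, 149 - 2P = 5P - 299, so 448 = 7P and P = 64, Q = 21.
The shock moves the curves to Qd = 149 - 2P and Qs = 5P - 357.
New equilibrium: 149 - 2P = 5P - 357 ⇒ 506 = 7P ⇒ P = 506/7 ≈ 72.2857, Q = 31/7 ≈ 4.4286.
ΔQ = 4.4286 − 21 = -16.57.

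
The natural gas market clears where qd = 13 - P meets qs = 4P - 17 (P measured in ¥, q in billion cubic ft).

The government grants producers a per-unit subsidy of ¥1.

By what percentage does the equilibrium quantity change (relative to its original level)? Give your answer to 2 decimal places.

+11.43

Solve the original market: 13 - P = 4P - 17, hence P = 6 and q = 7.
Since sellers receive the price plus the subsidy, the effective supply curve becomes qs = 4P - 13.
Setting them equal: 13 - P = 4P - 13 → 26 = 5P, so P = 5.2 and q = 7.8.
%Δq = (7.8 − 7) / 7 × 100 = +11.43%.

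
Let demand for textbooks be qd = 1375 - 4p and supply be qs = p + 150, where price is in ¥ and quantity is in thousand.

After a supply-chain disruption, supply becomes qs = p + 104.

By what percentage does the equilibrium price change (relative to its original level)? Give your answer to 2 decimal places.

Solve the original market: 1375 - 4p = p + 150, hence p = 245 and q = 395.
After the shift, demand is qd = 1375 - 4p and supply is qs = p + 104.
Equate the new curves: 1375 - 4p = p + 104, giving 1271 = 5p, p = 254.2, q = 358.2.
%Δp = (254.2 − 245) / 245 × 100 = +3.76%.

+3.76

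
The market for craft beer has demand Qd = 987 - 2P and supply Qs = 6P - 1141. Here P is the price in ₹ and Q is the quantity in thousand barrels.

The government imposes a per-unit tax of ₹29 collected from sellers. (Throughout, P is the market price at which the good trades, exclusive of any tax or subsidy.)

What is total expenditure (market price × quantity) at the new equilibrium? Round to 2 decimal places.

118409.13

Initially, 987 - 2P = 6P - 1141, so 2128 = 8P and P = 266, Q = 455.
Since sellers keep the price net of the tax, the effective supply curve becomes Qs = 6P - 1315.
New equilibrium: 987 - 2P = 6P - 1315 ⇒ 2302 = 8P ⇒ P = 287.75, Q = 411.5.
New expenditure = 287.75 × 411.5 = 118409.13.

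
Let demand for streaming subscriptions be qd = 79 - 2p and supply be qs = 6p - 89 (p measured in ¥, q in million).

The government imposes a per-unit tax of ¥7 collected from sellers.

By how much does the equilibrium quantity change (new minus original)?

Before the shock: 79 - 2p = 6p - 89 ⇒ 168 = 8p ⇒ p = 21, q = 37.
Since sellers keep the price net of the tax, the effective supply curve becomes qs = 6p - 131.
New equilibrium: 79 - 2p = 6p - 131 ⇒ 210 = 8p ⇒ p = 26.25, q = 26.5.
Δq = 26.5 − 37 = -10.5.

-10.5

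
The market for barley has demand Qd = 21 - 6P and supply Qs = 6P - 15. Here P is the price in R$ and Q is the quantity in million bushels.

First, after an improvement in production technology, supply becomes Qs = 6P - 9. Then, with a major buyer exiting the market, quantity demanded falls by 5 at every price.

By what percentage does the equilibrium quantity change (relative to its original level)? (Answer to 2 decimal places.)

Before the shock: 21 - 6P = 6P - 15 ⇒ 36 = 12P ⇒ P = 3, Q = 3.
The new curves are Qd = 16 - 6P (demand) and Qs = 6P - 9 (supply).
New equilibrium: 16 - 6P = 6P - 9 ⇒ 25 = 12P ⇒ P = 25/12 ≈ 2.0833, Q = 3.5.
%ΔQ = (3.5 − 3) / 3 × 100 = +16.67%.

+16.67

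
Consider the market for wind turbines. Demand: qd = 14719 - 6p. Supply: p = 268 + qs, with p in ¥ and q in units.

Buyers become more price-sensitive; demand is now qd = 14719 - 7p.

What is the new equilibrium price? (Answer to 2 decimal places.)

Solve the original market: 14719 - 6p = p - 268, hence p = 2141 and q = 1873.
With the change applied: demand qd = 14719 - 7p, supply qs = p - 268.
Setting them equal: 14719 - 7p = p - 268 → 14987 = 8p, so p = 1873.375 and q = 1605.375.

1873.38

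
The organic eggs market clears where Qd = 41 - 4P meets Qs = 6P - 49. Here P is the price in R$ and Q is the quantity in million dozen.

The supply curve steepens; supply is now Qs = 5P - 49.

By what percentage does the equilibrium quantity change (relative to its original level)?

-80

Initially, 41 - 4P = 6P - 49, so 90 = 10P and P = 9, Q = 5.
With the change applied: demand Qd = 41 - 4P, supply Qs = 5P - 49.
Clearing the new market: 41 - 4P = 5P - 49, so P = 10 and Q = 1.
%ΔQ = (1 − 5) / 5 × 100 = -80%.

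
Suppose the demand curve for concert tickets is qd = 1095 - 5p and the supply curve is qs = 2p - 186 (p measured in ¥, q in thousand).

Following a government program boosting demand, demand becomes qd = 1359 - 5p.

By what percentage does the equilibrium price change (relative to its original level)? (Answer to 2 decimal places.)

Solve the original market: 1095 - 5p = 2p - 186, hence p = 183 and q = 180.
The new curves are qd = 1359 - 5p (demand) and qs = 2p - 186 (supply).
Equate the new curves: 1359 - 5p = 2p - 186, giving 1545 = 7p, p = 1545/7 ≈ 220.7143, q = 1788/7 ≈ 255.4286.
%Δp = (220.7143 − 183) / 183 × 100 = +20.61%.

+20.61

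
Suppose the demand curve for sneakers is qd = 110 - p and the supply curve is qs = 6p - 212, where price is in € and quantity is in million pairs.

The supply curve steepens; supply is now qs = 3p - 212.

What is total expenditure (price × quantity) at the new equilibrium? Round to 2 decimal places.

2374.75

Original equilibrium: 110 - p = 6p - 212 gives 322 = 7p, so p = 46 and q = 64.
With the change applied: demand qd = 110 - p, supply qs = 3p - 212.
New equilibrium: 110 - p = 3p - 212 ⇒ 322 = 4p ⇒ p = 80.5, q = 29.5.
New expenditure = 80.5 × 29.5 = 2374.75.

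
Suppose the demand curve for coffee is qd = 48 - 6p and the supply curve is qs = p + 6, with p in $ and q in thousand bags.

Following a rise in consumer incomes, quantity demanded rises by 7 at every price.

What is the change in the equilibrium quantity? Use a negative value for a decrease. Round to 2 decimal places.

Initially, 48 - 6p = p + 6, so 42 = 7p and p = 6, q = 12.
The new curves are qd = 55 - 6p (demand) and qs = p + 6 (supply).
New equilibrium: 55 - 6p = p + 6 ⇒ 49 = 7p ⇒ p = 7, q = 13.
Δq = 13 − 12 = +1.00.

+1.00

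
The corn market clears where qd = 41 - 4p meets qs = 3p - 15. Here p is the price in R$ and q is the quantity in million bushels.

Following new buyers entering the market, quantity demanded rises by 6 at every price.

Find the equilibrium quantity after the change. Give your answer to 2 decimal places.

Initially, 41 - 4p = 3p - 15, so 56 = 7p and p = 8, q = 9.
After the shift, demand is qd = 47 - 4p and supply is qs = 3p - 15.
Clearing the new market: 47 - 4p = 3p - 15, so p = 62/7 ≈ 8.8571 and q = 81/7 ≈ 11.5714.

11.57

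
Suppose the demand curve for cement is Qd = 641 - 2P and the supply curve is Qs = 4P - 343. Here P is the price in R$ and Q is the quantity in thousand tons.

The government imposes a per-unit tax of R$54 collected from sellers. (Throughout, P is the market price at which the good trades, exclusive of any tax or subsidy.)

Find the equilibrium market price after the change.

200

Before the shock: 641 - 2P = 4P - 343 ⇒ 984 = 6P ⇒ P = 164, Q = 313.
Since sellers keep the price net of the tax, the effective supply curve becomes Qs = 4P - 559.
New equilibrium: 641 - 2P = 4P - 559 ⇒ 1200 = 6P ⇒ P = 200, Q = 241.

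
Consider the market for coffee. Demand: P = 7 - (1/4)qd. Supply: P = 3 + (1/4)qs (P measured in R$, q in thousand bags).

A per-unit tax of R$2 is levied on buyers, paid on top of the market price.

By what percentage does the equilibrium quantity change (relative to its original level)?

-50

Before the shock: 28 - 4P = 4P - 12 ⇒ 40 = 8P ⇒ P = 5, q = 8.
Since buyers pay the price plus the tax, the effective demand curve becomes qd = 20 - 4P.
Clearing the new market: 20 - 4P = 4P - 12, so P = 4 and q = 4.
%Δq = (4 − 8) / 8 × 100 = -50%.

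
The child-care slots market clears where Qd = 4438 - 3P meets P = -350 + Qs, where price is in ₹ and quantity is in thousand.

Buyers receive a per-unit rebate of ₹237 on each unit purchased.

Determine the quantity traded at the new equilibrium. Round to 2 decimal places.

1549.75

Original equilibrium: 4438 - 3P = P + 350 gives 4088 = 4P, so P = 1022 and Q = 1372.
Since buyers' out-of-pocket price is the market price minus the rebate, the effective demand curve becomes Qd = 5149 - 3P.
Clearing the new market: 5149 - 3P = P + 350, so P = 1199.75 and Q = 1549.75.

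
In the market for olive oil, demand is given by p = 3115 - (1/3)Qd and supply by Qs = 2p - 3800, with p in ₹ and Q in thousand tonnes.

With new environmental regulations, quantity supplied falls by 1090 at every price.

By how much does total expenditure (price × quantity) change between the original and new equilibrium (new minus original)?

-1544094

Initially, 9345 - 3p = 2p - 3800, so 13145 = 5p and p = 2629, Q = 1458.
With the change applied: demand Qd = 9345 - 3p, supply Qs = 2p - 4890.
New equilibrium: 9345 - 3p = 2p - 4890 ⇒ 14235 = 5p ⇒ p = 2847, Q = 804.
Expenditure moves from 2629×1458 = 3833082 to 2847×804 = 2288988; change = -1544094.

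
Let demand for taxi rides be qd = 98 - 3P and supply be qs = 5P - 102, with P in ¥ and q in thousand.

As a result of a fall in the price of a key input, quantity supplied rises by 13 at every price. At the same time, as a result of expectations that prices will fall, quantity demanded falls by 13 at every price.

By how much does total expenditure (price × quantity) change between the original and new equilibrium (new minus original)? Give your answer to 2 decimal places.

-145.44

Solve the original market: 98 - 3P = 5P - 102, hence P = 25 and q = 23.
The new curves are qd = 85 - 3P (demand) and qs = 5P - 89 (supply).
Setting them equal: 85 - 3P = 5P - 89 → 174 = 8P, so P = 21.75 and q = 19.75.
Expenditure moves from 25×23 = 575 to 21.75×19.75 = 429.5625; change = -145.44.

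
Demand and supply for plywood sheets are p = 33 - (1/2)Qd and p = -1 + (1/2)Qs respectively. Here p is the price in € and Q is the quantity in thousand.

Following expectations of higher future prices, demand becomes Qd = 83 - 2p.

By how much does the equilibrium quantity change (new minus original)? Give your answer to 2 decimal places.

+8.50

Initially, 66 - 2p = 2p + 2, so 64 = 4p and p = 16, Q = 34.
The shock moves the curves to Qd = 83 - 2p and Qs = 2p + 2.
Equate the new curves: 83 - 2p = 2p + 2, giving 81 = 4p, p = 20.25, Q = 42.5.
ΔQ = 42.5 − 34 = +8.50.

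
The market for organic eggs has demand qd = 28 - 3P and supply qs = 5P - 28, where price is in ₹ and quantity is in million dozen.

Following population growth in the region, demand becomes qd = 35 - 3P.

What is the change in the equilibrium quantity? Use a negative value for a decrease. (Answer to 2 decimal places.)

+4.38

Original equilibrium: 28 - 3P = 5P - 28 gives 56 = 8P, so P = 7 and q = 7.
With the change applied: demand qd = 35 - 3P, supply qs = 5P - 28.
Equate the new curves: 35 - 3P = 5P - 28, giving 63 = 8P, P = 7.875, q = 11.375.
Δq = 11.375 − 7 = +4.38.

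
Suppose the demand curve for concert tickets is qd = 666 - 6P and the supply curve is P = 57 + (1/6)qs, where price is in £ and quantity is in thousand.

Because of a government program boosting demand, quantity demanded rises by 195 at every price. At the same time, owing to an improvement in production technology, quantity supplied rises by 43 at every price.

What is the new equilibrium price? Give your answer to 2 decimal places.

Initially, 666 - 6P = 6P - 342, so 1008 = 12P and P = 84, q = 162.
The shock moves the curves to qd = 861 - 6P and qs = 6P - 299.
Equate the new curves: 861 - 6P = 6P - 299, giving 1160 = 12P, P = 290/3 ≈ 96.6667, q = 281.

96.67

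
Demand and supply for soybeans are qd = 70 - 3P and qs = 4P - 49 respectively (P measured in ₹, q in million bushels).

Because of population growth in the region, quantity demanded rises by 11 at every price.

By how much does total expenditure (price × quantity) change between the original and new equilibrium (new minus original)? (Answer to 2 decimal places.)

Original equilibrium: 70 - 3P = 4P - 49 gives 119 = 7P, so P = 17 and q = 19.
The new curves are qd = 81 - 3P (demand) and qs = 4P - 49 (supply).
New equilibrium: 81 - 3P = 4P - 49 ⇒ 130 = 7P ⇒ P = 130/7 ≈ 18.5714, q = 177/7 ≈ 25.2857.
Expenditure moves from 17×19 = 323 to 18.5714×25.2857 = 469.5918; change = +146.59.

+146.59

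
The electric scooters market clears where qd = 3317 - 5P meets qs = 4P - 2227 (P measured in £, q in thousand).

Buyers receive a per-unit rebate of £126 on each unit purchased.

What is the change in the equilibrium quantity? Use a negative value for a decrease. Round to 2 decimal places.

+280.00

Original equilibrium: 3317 - 5P = 4P - 2227 gives 5544 = 9P, so P = 616 and q = 237.
Since buyers' out-of-pocket price is the market price minus the rebate, the effective demand curve becomes qd = 3947 - 5P.
Clearing the new market: 3947 - 5P = 4P - 2227, so P = 686 and q = 517.
Δq = 517 − 237 = +280.00.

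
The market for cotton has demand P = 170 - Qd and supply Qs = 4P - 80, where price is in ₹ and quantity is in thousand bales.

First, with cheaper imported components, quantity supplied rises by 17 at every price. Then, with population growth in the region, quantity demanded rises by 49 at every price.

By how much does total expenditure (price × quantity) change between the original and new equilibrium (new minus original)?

Original equilibrium: 170 - P = 4P - 80 gives 250 = 5P, so P = 50 and Q = 120.
With the change applied: demand Qd = 219 - P, supply Qs = 4P - 63.
New equilibrium: 219 - P = 4P - 63 ⇒ 282 = 5P ⇒ P = 56.4, Q = 162.6.
Expenditure moves from 50×120 = 6000 to 56.4×162.6 = 9170.64; change = +3170.64.

+3170.64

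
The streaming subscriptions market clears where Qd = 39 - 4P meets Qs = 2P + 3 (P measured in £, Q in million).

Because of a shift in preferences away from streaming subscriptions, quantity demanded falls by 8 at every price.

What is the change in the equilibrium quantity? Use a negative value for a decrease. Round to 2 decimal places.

Before the shock: 39 - 4P = 2P + 3 ⇒ 36 = 6P ⇒ P = 6, Q = 15.
After the shift, demand is Qd = 31 - 4P and supply is Qs = 2P + 3.
Equate the new curves: 31 - 4P = 2P + 3, giving 28 = 6P, P = 14/3 ≈ 4.6667, Q = 37/3 ≈ 12.3333.
ΔQ = 12.3333 − 15 = -2.67.

-2.67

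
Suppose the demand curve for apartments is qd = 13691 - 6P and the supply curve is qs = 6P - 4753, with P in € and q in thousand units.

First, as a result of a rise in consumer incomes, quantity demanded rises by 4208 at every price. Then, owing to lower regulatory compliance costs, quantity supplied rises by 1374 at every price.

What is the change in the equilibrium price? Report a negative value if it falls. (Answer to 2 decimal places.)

+236.17

Solve the original market: 13691 - 6P = 6P - 4753, hence P = 1537 and q = 4469.
The shock moves the curves to qd = 17899 - 6P and qs = 6P - 3379.
New equilibrium: 17899 - 6P = 6P - 3379 ⇒ 21278 = 12P ⇒ P = 10639/6 ≈ 1773.1667, q = 7260.
ΔP = 1773.1667 − 1537 = +236.17.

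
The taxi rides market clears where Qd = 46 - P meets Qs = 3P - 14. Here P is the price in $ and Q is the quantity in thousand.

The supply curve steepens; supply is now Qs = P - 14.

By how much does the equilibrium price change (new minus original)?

Initially, 46 - P = 3P - 14, so 60 = 4P and P = 15, Q = 31.
The new curves are Qd = 46 - P (demand) and Qs = P - 14 (supply).
New equilibrium: 46 - P = P - 14 ⇒ 60 = 2P ⇒ P = 30, Q = 16.
ΔP = 30 − 15 = +15.

+15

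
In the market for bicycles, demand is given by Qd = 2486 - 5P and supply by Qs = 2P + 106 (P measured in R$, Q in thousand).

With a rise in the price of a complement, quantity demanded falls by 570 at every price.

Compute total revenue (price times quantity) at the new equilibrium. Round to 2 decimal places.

Original equilibrium: 2486 - 5P = 2P + 106 gives 2380 = 7P, so P = 340 and Q = 786.
With the change applied: demand Qd = 1916 - 5P, supply Qs = 2P + 106.
Setting them equal: 1916 - 5P = 2P + 106 → 1810 = 7P, so P = 1810/7 ≈ 258.5714 and Q = 4362/7 ≈ 623.1429.
New expenditure = 258.5714 × 623.1429 = 161126.94.

161126.94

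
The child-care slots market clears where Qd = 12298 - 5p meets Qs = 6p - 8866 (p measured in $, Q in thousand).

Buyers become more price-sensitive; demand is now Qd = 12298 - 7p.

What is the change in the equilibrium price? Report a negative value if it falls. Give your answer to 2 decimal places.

-296.00

Solve the original market: 12298 - 5p = 6p - 8866, hence p = 1924 and Q = 2678.
The new curves are Qd = 12298 - 7p (demand) and Qs = 6p - 8866 (supply).
Setting them equal: 12298 - 7p = 6p - 8866 → 21164 = 13p, so p = 1628 and Q = 902.
Δp = 1628 − 1924 = -296.00.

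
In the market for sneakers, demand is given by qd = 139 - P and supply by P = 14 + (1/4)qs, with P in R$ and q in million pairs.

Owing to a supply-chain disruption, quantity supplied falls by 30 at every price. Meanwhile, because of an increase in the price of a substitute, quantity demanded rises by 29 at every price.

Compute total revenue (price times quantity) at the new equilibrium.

Before the shock: 139 - P = 4P - 56 ⇒ 195 = 5P ⇒ P = 39, q = 100.
With the change applied: demand qd = 168 - P, supply qs = 4P - 86.
New equilibrium: 168 - P = 4P - 86 ⇒ 254 = 5P ⇒ P = 50.8, q = 117.2.
New expenditure = 50.8 × 117.2 = 5953.76.

5953.76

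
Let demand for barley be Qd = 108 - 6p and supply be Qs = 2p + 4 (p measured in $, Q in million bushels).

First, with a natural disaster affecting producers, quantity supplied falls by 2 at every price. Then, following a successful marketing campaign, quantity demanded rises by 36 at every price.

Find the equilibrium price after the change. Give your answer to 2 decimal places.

Before the shock: 108 - 6p = 2p + 4 ⇒ 104 = 8p ⇒ p = 13, Q = 30.
The new curves are Qd = 144 - 6p (demand) and Qs = 2p + 2 (supply).
Clearing the new market: 144 - 6p = 2p + 2, so p = 17.75 and Q = 37.5.

17.75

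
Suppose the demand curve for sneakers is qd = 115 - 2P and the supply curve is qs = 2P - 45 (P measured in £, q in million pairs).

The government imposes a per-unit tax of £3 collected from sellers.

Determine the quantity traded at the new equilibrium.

Initially, 115 - 2P = 2P - 45, so 160 = 4P and P = 40, q = 35.
Since sellers keep the price net of the tax, the effective supply curve becomes qs = 2P - 51.
Setting them equal: 115 - 2P = 2P - 51 → 166 = 4P, so P = 41.5 and q = 32.

32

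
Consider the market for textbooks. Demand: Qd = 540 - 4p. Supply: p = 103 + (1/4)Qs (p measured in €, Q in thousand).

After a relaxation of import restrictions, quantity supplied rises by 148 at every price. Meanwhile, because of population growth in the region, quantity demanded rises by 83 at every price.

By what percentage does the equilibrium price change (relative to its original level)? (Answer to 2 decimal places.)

Initially, 540 - 4p = 4p - 412, so 952 = 8p and p = 119, Q = 64.
The new curves are Qd = 623 - 4p (demand) and Qs = 4p - 264 (supply).
Equate the new curves: 623 - 4p = 4p - 264, giving 887 = 8p, p = 110.875, Q = 179.5.
%Δp = (110.875 − 119) / 119 × 100 = -6.83%.

-6.83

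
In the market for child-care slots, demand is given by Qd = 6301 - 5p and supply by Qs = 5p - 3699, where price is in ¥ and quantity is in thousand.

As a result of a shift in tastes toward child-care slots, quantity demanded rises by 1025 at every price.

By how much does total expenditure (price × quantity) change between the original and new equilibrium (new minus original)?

+698383.75

Before the shock: 6301 - 5p = 5p - 3699 ⇒ 10000 = 10p ⇒ p = 1000, Q = 1301.
With the change applied: demand Qd = 7326 - 5p, supply Qs = 5p - 3699.
Equate the new curves: 7326 - 5p = 5p - 3699, giving 11025 = 10p, p = 1102.5, Q = 1813.5.
Expenditure moves from 1000×1301 = 1301000 to 1102.5×1813.5 = 1999383.75; change = +698383.75.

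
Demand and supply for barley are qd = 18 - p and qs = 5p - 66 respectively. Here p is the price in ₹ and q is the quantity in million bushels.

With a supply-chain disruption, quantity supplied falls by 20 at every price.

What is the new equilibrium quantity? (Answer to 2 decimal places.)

0.67

Initially, 18 - p = 5p - 66, so 84 = 6p and p = 14, q = 4.
After the shift, demand is qd = 18 - p and supply is qs = 5p - 86.
Equate the new curves: 18 - p = 5p - 86, giving 104 = 6p, p = 52/3 ≈ 17.3333, q = 2/3 ≈ 0.6667.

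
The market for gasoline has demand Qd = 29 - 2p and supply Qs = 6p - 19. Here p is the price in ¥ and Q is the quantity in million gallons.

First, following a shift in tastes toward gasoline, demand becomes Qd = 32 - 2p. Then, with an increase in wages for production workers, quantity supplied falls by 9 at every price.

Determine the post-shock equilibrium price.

Solve the original market: 29 - 2p = 6p - 19, hence p = 6 and Q = 17.
After the shift, demand is Qd = 32 - 2p and supply is Qs = 6p - 28.
Setting them equal: 32 - 2p = 6p - 28 → 60 = 8p, so p = 7.5 and Q = 17.

7.5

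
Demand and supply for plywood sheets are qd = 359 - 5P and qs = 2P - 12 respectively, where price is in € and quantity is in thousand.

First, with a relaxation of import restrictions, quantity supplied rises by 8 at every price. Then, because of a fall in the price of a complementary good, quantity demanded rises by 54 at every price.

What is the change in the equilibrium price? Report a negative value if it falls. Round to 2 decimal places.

+6.57

Solve the original market: 359 - 5P = 2P - 12, hence P = 53 and q = 94.
The new curves are qd = 413 - 5P (demand) and qs = 2P - 4 (supply).
New equilibrium: 413 - 5P = 2P - 4 ⇒ 417 = 7P ⇒ P = 417/7 ≈ 59.5714, q = 806/7 ≈ 115.1429.
ΔP = 59.5714 − 53 = +6.57.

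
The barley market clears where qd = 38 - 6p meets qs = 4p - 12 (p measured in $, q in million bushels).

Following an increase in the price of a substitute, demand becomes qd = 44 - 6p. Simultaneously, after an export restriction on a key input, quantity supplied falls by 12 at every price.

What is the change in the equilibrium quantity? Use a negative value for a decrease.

-4.8

Before the shock: 38 - 6p = 4p - 12 ⇒ 50 = 10p ⇒ p = 5, q = 8.
The new curves are qd = 44 - 6p (demand) and qs = 4p - 24 (supply).
Equate the new curves: 44 - 6p = 4p - 24, giving 68 = 10p, p = 6.8, q = 3.2.
Δq = 3.2 − 8 = -4.8.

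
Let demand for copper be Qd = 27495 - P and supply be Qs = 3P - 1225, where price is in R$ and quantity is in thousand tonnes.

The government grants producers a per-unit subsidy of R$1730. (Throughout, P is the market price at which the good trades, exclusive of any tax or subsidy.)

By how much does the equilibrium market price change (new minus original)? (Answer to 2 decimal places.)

Original equilibrium: 27495 - P = 3P - 1225 gives 28720 = 4P, so P = 7180 and Q = 20315.
Since sellers receive the price plus the subsidy, the effective supply curve becomes Qs = 3P + 3965.
New equilibrium: 27495 - P = 3P + 3965 ⇒ 23530 = 4P ⇒ P = 5882.5, Q = 21612.5.
ΔP = 5882.5 − 7180 = -1297.50.

-1297.50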